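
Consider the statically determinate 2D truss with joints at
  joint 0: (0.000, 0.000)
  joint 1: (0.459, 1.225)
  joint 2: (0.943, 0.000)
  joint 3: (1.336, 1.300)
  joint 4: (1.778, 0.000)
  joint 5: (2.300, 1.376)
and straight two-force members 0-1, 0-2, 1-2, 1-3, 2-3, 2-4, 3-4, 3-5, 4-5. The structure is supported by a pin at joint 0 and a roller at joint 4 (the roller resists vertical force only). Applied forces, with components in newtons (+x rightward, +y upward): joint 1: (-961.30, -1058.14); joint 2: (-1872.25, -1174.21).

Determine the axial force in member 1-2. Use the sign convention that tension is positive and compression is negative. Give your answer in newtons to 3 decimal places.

N=6 nodes, M=9 members, R=3 reactions → 2N=12, M+R=12
member 0 (0-1): L=1.3082, (cx,cy)=(0.3509,0.9364)
member 1 (0-2): L=0.9430, (cx,cy)=(1.0000,0.0000)
member 2 (1-2): L=1.3171, (cx,cy)=(0.3675,-0.9300)
member 3 (1-3): L=0.8802, (cx,cy)=(0.9964,0.0852)
member 4 (2-3): L=1.3581, (cx,cy)=(0.2894,0.9572)
member 5 (2-4): L=0.8350, (cx,cy)=(1.0000,0.0000)
member 6 (3-4): L=1.3731, (cx,cy)=(0.3219,-0.9468)
member 7 (3-5): L=0.9670, (cx,cy)=(0.9969,0.0786)
member 8 (4-5): L=1.4717, (cx,cy)=(0.3547,0.9350)
solve A·x = −loads:
  F[0-1] = -2134.4314 N (compression)
  F[0-2] = -2084.6376 N (compression)
  F[1-2] = +997.1820 N (tension)
  F[1-3] = -154.5996 N (compression)
  F[2-3] = +257.8223 N (tension)
  F[2-4] = +79.4303 N (tension)
  F[3-4] = -246.7525 N (compression)
  F[3-5] = -0.0000 N (compression)
  F[4-5] = +0.0000 N (tension)
  Rx@0 = +2833.5500 N
  Ry@0 = +1998.7314 N
  Ry@4 = +233.6186 N

997.182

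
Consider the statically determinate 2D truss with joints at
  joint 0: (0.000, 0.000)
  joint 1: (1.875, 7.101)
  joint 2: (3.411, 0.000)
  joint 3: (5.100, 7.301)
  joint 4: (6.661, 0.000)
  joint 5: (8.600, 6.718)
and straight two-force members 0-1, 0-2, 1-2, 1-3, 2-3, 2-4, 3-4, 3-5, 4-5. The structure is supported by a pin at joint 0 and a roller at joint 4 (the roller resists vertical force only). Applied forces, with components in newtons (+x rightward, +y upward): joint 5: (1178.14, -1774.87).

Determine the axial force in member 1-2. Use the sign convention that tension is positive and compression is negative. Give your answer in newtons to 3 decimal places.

N=6 nodes, M=9 members, R=3 reactions → 2N=12, M+R=12
member 0 (0-1): L=7.3444, (cx,cy)=(0.2553,0.9669)
member 1 (0-2): L=3.4110, (cx,cy)=(1.0000,0.0000)
member 2 (1-2): L=7.2652, (cx,cy)=(0.2114,-0.9774)
member 3 (1-3): L=3.2312, (cx,cy)=(0.9981,0.0619)
member 4 (2-3): L=7.4938, (cx,cy)=(0.2254,0.9743)
member 5 (2-4): L=3.2500, (cx,cy)=(1.0000,0.0000)
member 6 (3-4): L=7.4660, (cx,cy)=(0.2091,-0.9779)
member 7 (3-5): L=3.5482, (cx,cy)=(0.9864,-0.1643)
member 8 (4-5): L=6.9922, (cx,cy)=(0.2773,0.9608)
solve A·x = −loads:
  F[0-1] = +1763.3135 N (tension)
  F[0-2] = +727.9705 N (tension)
  F[1-2] = -1693.0364 N (compression)
  F[1-3] = +809.6604 N (tension)
  F[2-3] = +1698.4688 N (tension)
  F[2-4] = -12.7786 N (compression)
  F[3-4] = -2018.1448 N (compression)
  F[3-5] = +1635.0964 N (tension)
  F[4-5] = -1567.6945 N (compression)
  Rx@0 = -1178.1400 N
  Ry@0 = -1704.8818 N
  Ry@4 = +3479.7518 N

-1693.036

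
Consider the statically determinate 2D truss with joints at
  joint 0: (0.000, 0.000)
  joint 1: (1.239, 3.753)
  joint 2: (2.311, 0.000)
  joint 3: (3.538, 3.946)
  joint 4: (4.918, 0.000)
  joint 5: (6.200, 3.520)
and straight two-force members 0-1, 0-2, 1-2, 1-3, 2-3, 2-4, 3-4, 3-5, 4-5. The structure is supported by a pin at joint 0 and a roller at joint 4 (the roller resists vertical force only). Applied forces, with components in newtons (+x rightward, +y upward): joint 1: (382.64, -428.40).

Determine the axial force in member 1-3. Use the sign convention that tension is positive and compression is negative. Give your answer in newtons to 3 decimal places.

N=6 nodes, M=9 members, R=3 reactions → 2N=12, M+R=12
member 0 (0-1): L=3.9522, (cx,cy)=(0.3135,0.9496)
member 1 (0-2): L=2.3110, (cx,cy)=(1.0000,0.0000)
member 2 (1-2): L=3.9031, (cx,cy)=(0.2747,-0.9615)
member 3 (1-3): L=2.3071, (cx,cy)=(0.9965,0.0837)
member 4 (2-3): L=4.1324, (cx,cy)=(0.2969,0.9549)
member 5 (2-4): L=2.6070, (cx,cy)=(1.0000,0.0000)
member 6 (3-4): L=4.1803, (cx,cy)=(0.3301,-0.9439)
member 7 (3-5): L=2.6959, (cx,cy)=(0.9874,-0.1580)
member 8 (4-5): L=3.7462, (cx,cy)=(0.3422,0.9396)
solve A·x = −loads:
  F[0-1] = -29.9857 N (compression)
  F[0-2] = +392.0403 N (tension)
  F[1-2] = -439.6073 N (compression)
  F[1-3] = -272.2550 N (compression)
  F[2-3] = +442.6652 N (tension)
  F[2-4] = +139.8626 N (tension)
  F[3-4] = -423.6771 N (compression)
  F[3-5] = +0.0000 N (tension)
  F[4-5] = -0.0000 N (compression)
  Rx@0 = -382.6400 N
  Ry@0 = +28.4741 N
  Ry@4 = +399.9259 N

-272.255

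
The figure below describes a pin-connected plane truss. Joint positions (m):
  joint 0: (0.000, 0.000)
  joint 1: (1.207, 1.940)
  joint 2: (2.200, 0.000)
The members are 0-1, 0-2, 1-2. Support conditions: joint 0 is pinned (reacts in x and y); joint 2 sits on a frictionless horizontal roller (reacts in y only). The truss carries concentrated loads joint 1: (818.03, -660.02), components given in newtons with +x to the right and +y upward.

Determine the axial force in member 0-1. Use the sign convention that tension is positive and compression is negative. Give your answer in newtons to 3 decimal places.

498.711

N=3 nodes, M=3 members, R=3 reactions → 2N=6, M+R=6
member 0 (0-1): L=2.2848, (cx,cy)=(0.5283,0.8491)
member 1 (0-2): L=2.2000, (cx,cy)=(1.0000,0.0000)
member 2 (1-2): L=2.1794, (cx,cy)=(0.4556,-0.8902)
solve A·x = −loads:
  F[0-1] = +498.7109 N (tension)
  F[0-2] = +554.5776 N (tension)
  F[1-2] = -1217.1491 N (compression)
  Rx@0 = -818.0300 N
  Ry@0 = -423.4447 N
  Ry@2 = +1083.4647 N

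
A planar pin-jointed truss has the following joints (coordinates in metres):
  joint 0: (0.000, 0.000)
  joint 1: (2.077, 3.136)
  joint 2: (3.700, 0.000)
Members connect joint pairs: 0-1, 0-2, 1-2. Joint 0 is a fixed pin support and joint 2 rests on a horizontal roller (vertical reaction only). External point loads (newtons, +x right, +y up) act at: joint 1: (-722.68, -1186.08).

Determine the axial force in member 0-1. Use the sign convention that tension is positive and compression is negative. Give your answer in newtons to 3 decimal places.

-1358.715

N=3 nodes, M=3 members, R=3 reactions → 2N=6, M+R=6
member 0 (0-1): L=3.7614, (cx,cy)=(0.5522,0.8337)
member 1 (0-2): L=3.7000, (cx,cy)=(1.0000,0.0000)
member 2 (1-2): L=3.5311, (cx,cy)=(0.4596,-0.8881)
solve A·x = −loads:
  F[0-1] = -1358.7150 N (compression)
  F[0-2] = +27.5783 N (tension)
  F[1-2] = -60.0010 N (compression)
  Rx@0 = +722.6800 N
  Ry@0 = +1132.7925 N
  Ry@2 = +53.2875 N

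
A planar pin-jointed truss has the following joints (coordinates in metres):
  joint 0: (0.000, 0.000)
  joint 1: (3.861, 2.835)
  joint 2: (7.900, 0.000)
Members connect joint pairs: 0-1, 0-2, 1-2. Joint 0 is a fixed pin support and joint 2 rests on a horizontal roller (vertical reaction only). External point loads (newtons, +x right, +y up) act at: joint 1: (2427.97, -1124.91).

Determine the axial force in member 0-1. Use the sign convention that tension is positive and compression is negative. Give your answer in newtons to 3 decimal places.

500.421

N=3 nodes, M=3 members, R=3 reactions → 2N=6, M+R=6
member 0 (0-1): L=4.7900, (cx,cy)=(0.8060,0.5919)
member 1 (0-2): L=7.9000, (cx,cy)=(1.0000,0.0000)
member 2 (1-2): L=4.9346, (cx,cy)=(0.8185,-0.5745)
solve A·x = −loads:
  F[0-1] = +500.4207 N (tension)
  F[0-2] = +2024.6077 N (tension)
  F[1-2] = -2473.5641 N (compression)
  Rx@0 = -2427.9700 N
  Ry@0 = -296.1751 N
  Ry@2 = +1421.0851 N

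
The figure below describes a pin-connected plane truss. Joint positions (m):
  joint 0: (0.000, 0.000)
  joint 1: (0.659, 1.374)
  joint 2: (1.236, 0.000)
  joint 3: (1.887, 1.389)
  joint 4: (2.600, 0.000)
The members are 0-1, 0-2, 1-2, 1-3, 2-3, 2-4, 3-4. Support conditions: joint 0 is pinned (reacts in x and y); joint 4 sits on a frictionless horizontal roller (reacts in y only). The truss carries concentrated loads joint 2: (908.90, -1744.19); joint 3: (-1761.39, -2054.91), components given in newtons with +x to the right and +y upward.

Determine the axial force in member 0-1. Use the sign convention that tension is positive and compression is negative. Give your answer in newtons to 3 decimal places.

N=5 nodes, M=7 members, R=3 reactions → 2N=10, M+R=10
member 0 (0-1): L=1.5239, (cx,cy)=(0.4325,0.9017)
member 1 (0-2): L=1.2360, (cx,cy)=(1.0000,0.0000)
member 2 (1-2): L=1.4902, (cx,cy)=(0.3872,-0.9220)
member 3 (1-3): L=1.2281, (cx,cy)=(0.9999,0.0122)
member 4 (2-3): L=1.5340, (cx,cy)=(0.4244,0.9055)
member 5 (2-4): L=1.3640, (cx,cy)=(1.0000,0.0000)
member 6 (3-4): L=1.5613, (cx,cy)=(0.4567,-0.8896)
solve A·x = −loads:
  F[0-1] = -2683.4367 N (compression)
  F[0-2] = +307.9722 N (tension)
  F[1-2] = +2595.5351 N (tension)
  F[1-3] = -2165.5808 N (compression)
  F[2-3] = -716.6308 N (compression)
  F[2-4] = +708.1557 N (tension)
  F[3-4] = -1550.7024 N (compression)
  Rx@0 = +852.4900 N
  Ry@0 = +2419.5372 N
  Ry@4 = +1379.5628 N

-2683.437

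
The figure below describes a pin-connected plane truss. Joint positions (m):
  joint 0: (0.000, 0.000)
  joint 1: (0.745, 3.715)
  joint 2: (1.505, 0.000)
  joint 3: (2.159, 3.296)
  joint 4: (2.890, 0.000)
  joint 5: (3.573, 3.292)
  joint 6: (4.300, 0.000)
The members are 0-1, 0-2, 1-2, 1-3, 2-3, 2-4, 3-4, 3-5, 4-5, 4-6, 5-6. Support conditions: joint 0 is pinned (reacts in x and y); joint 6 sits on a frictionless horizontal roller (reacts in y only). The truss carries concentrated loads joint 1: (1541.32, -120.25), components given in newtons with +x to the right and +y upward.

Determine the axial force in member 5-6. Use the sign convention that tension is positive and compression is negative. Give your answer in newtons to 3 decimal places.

N=7 nodes, M=11 members, R=3 reactions → 2N=14, M+R=14
member 0 (0-1): L=3.7890, (cx,cy)=(0.1966,0.9805)
member 1 (0-2): L=1.5050, (cx,cy)=(1.0000,0.0000)
member 2 (1-2): L=3.7919, (cx,cy)=(0.2004,-0.9797)
member 3 (1-3): L=1.4748, (cx,cy)=(0.9588,-0.2841)
member 4 (2-3): L=3.3603, (cx,cy)=(0.1946,0.9809)
member 5 (2-4): L=1.3850, (cx,cy)=(1.0000,0.0000)
member 6 (3-4): L=3.3761, (cx,cy)=(0.2165,-0.9763)
member 7 (3-5): L=1.4140, (cx,cy)=(1.0000,-0.0028)
member 8 (4-5): L=3.3621, (cx,cy)=(0.2031,0.9791)
member 9 (4-6): L=1.4100, (cx,cy)=(1.0000,0.0000)
member 10 (5-6): L=3.3713, (cx,cy)=(0.2156,-0.9765)
solve A·x = −loads:
  F[0-1] = +1256.7457 N (tension)
  F[0-2] = +1294.2141 N (tension)
  F[1-2] = -1052.8507 N (compression)
  F[1-3] = -1129.7521 N (compression)
  F[2-3] = +1051.5969 N (tension)
  F[2-4] = +878.5264 N (tension)
  F[3-4] = -1383.6486 N (compression)
  F[3-5] = -578.9373 N (compression)
  F[4-5] = +1379.5918 N (tension)
  F[4-6] = +298.6757 N (tension)
  F[5-6] = -1385.0498 N (compression)
  Rx@0 = -1541.3200 N
  Ry@0 = -1232.2128 N
  Ry@6 = +1352.4628 N

-1385.050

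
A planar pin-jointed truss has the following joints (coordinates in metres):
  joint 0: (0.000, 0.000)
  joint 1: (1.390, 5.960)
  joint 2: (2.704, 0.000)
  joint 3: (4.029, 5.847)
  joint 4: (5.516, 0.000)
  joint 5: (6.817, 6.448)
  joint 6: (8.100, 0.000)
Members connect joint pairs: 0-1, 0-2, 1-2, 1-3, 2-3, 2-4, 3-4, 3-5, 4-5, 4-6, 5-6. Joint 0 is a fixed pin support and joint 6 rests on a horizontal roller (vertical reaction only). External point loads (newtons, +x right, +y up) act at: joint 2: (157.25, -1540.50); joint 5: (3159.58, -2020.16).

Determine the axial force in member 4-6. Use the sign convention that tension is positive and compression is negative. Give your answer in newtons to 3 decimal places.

N=7 nodes, M=11 members, R=3 reactions → 2N=14, M+R=14
member 0 (0-1): L=6.1199, (cx,cy)=(0.2271,0.9739)
member 1 (0-2): L=2.7040, (cx,cy)=(1.0000,0.0000)
member 2 (1-2): L=6.1031, (cx,cy)=(0.2153,-0.9765)
member 3 (1-3): L=2.6414, (cx,cy)=(0.9991,-0.0428)
member 4 (2-3): L=5.9953, (cx,cy)=(0.2210,0.9753)
member 5 (2-4): L=2.8120, (cx,cy)=(1.0000,0.0000)
member 6 (3-4): L=6.0331, (cx,cy)=(0.2465,-0.9691)
member 7 (3-5): L=2.8520, (cx,cy)=(0.9775,0.2107)
member 8 (4-5): L=6.5779, (cx,cy)=(0.1978,0.9802)
member 9 (4-6): L=2.5840, (cx,cy)=(1.0000,0.0000)
member 10 (5-6): L=6.5744, (cx,cy)=(0.1952,-0.9808)
solve A·x = −loads:
  F[0-1] = +1200.3293 N (tension)
  F[0-2] = +3044.2036 N (tension)
  F[1-2] = -1220.5078 N (compression)
  F[1-3] = +535.8915 N (tension)
  F[2-3] = +2801.6643 N (tension)
  F[2-4] = +2004.9881 N (tension)
  F[3-4] = -2406.9384 N (compression)
  F[3-5] = +1787.9854 N (tension)
  F[4-5] = +2379.6922 N (tension)
  F[4-6] = +941.0827 N (tension)
  F[5-6] = -4822.3369 N (compression)
  Rx@0 = -3316.8300 N
  Ry@0 = -1168.9591 N
  Ry@6 = +4729.6191 N

941.083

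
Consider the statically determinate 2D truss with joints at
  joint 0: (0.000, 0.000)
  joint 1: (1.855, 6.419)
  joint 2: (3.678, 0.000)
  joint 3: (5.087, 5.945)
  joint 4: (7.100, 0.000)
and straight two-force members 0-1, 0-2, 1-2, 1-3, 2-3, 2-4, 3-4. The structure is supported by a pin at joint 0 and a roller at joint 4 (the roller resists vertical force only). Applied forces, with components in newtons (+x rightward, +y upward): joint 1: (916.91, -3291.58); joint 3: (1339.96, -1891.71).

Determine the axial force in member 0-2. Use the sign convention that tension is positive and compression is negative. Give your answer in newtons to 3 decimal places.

N=5 nodes, M=7 members, R=3 reactions → 2N=10, M+R=10
member 0 (0-1): L=6.6817, (cx,cy)=(0.2776,0.9607)
member 1 (0-2): L=3.6780, (cx,cy)=(1.0000,0.0000)
member 2 (1-2): L=6.6728, (cx,cy)=(0.2732,-0.9620)
member 3 (1-3): L=3.2666, (cx,cy)=(0.9894,-0.1451)
member 4 (2-3): L=6.1097, (cx,cy)=(0.2306,0.9730)
member 5 (2-4): L=3.4220, (cx,cy)=(1.0000,0.0000)
member 6 (3-4): L=6.2766, (cx,cy)=(0.3207,-0.9472)
solve A·x = −loads:
  F[0-1] = -1058.6063 N (compression)
  F[0-2] = +2550.7662 N (tension)
  F[1-2] = -2274.6853 N (compression)
  F[1-3] = -595.6742 N (compression)
  F[2-3] = +2248.7688 N (tension)
  F[2-4] = +1410.7247 N (tension)
  F[3-4] = -4398.6572 N (compression)
  Rx@0 = -2256.8700 N
  Ry@0 = +1016.9918 N
  Ry@4 = +4166.2982 N

2550.766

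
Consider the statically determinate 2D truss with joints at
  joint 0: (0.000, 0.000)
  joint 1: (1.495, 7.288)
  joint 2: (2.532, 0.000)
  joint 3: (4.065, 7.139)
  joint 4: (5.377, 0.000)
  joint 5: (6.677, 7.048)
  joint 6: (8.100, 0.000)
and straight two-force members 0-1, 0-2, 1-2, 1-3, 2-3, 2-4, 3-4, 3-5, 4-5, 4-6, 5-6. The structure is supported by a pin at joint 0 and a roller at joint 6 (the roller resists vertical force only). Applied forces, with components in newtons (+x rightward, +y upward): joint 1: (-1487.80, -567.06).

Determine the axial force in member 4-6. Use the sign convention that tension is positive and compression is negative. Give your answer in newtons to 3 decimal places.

-249.144

N=7 nodes, M=11 members, R=3 reactions → 2N=14, M+R=14
member 0 (0-1): L=7.4398, (cx,cy)=(0.2009,0.9796)
member 1 (0-2): L=2.5320, (cx,cy)=(1.0000,0.0000)
member 2 (1-2): L=7.3614, (cx,cy)=(0.1409,-0.9900)
member 3 (1-3): L=2.5743, (cx,cy)=(0.9983,-0.0579)
member 4 (2-3): L=7.3017, (cx,cy)=(0.2099,0.9777)
member 5 (2-4): L=2.8450, (cx,cy)=(1.0000,0.0000)
member 6 (3-4): L=7.2586, (cx,cy)=(0.1808,-0.9835)
member 7 (3-5): L=2.6136, (cx,cy)=(0.9994,-0.0348)
member 8 (4-5): L=7.1669, (cx,cy)=(0.1814,0.9834)
member 9 (4-6): L=2.7230, (cx,cy)=(1.0000,0.0000)
member 10 (5-6): L=7.1902, (cx,cy)=(0.1979,-0.9802)
solve A·x = −loads:
  F[0-1] = -1838.5544 N (compression)
  F[0-2] = -1118.3472 N (compression)
  F[1-2] = +1190.7526 N (tension)
  F[1-3] = +952.2024 N (tension)
  F[2-3] = -1205.7523 N (compression)
  F[2-4] = -697.4585 N (compression)
  F[3-4] = +1237.8774 N (tension)
  F[3-5] = +473.9969 N (tension)
  F[4-5] = -1238.0251 N (compression)
  F[4-6] = -249.1444 N (compression)
  F[5-6] = +1258.8916 N (tension)
  Rx@0 = +1487.8000 N
  Ry@0 = +1801.0516 N
  Ry@6 = -1233.9916 N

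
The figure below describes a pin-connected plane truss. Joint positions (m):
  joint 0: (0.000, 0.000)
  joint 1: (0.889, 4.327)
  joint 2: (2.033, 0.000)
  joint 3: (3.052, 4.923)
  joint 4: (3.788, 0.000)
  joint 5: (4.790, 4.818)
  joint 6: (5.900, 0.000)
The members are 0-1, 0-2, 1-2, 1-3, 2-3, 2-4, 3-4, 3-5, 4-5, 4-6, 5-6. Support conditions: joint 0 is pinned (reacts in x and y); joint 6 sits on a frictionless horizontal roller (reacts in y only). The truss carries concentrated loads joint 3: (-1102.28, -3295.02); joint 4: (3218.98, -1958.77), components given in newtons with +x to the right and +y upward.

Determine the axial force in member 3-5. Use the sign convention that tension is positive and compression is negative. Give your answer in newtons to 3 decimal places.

N=7 nodes, M=11 members, R=3 reactions → 2N=14, M+R=14
member 0 (0-1): L=4.4174, (cx,cy)=(0.2013,0.9795)
member 1 (0-2): L=2.0330, (cx,cy)=(1.0000,0.0000)
member 2 (1-2): L=4.4757, (cx,cy)=(0.2556,-0.9668)
member 3 (1-3): L=2.2436, (cx,cy)=(0.9641,0.2656)
member 4 (2-3): L=5.0274, (cx,cy)=(0.2027,0.9792)
member 5 (2-4): L=1.7550, (cx,cy)=(1.0000,0.0000)
member 6 (3-4): L=4.9777, (cx,cy)=(0.1479,-0.9890)
member 7 (3-5): L=1.7412, (cx,cy)=(0.9982,-0.0603)
member 8 (4-5): L=4.9211, (cx,cy)=(0.2036,0.9791)
member 9 (4-6): L=2.1120, (cx,cy)=(1.0000,0.0000)
member 10 (5-6): L=4.9442, (cx,cy)=(0.2245,-0.9745)
solve A·x = −loads:
  F[0-1] = -3278.5481 N (compression)
  F[0-2] = +2776.5094 N (tension)
  F[1-2] = +2920.9687 N (tension)
  F[1-3] = -1458.8344 N (compression)
  F[2-3] = -2883.7986 N (compression)
  F[2-4] = +4107.6408 N (tension)
  F[3-4] = -30.4709 N (compression)
  F[3-5] = -885.7675 N (compression)
  F[4-5] = +2031.4623 N (tension)
  F[4-6] = +470.5224 N (tension)
  F[5-6] = -2095.8217 N (compression)
  Rx@0 = -2116.7000 N
  Ry@0 = +3211.4684 N
  Ry@6 = +2042.3216 N

-885.767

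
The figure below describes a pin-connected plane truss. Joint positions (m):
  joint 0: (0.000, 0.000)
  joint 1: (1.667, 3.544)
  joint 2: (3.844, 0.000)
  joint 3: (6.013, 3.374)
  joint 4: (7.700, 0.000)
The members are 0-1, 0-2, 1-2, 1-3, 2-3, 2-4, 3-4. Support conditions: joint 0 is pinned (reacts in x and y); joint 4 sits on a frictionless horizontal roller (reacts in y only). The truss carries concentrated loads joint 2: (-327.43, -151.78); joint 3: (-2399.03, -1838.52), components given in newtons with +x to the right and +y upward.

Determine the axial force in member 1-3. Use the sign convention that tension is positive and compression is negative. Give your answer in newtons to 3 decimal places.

-1701.697

N=5 nodes, M=7 members, R=3 reactions → 2N=10, M+R=10
member 0 (0-1): L=3.9165, (cx,cy)=(0.4256,0.9049)
member 1 (0-2): L=3.8440, (cx,cy)=(1.0000,0.0000)
member 2 (1-2): L=4.1592, (cx,cy)=(0.5234,-0.8521)
member 3 (1-3): L=4.3493, (cx,cy)=(0.9992,-0.0391)
member 4 (2-3): L=4.0110, (cx,cy)=(0.5408,0.8412)
member 5 (2-4): L=3.8560, (cx,cy)=(1.0000,0.0000)
member 6 (3-4): L=3.7722, (cx,cy)=(0.4472,-0.8944)
solve A·x = −loads:
  F[0-1] = -1690.8309 N (compression)
  F[0-2] = -2006.7795 N (compression)
  F[1-2] = +1873.6948 N (tension)
  F[1-3] = -1701.6973 N (compression)
  F[2-3] = -1717.5381 N (compression)
  F[2-4] = +230.1387 N (tension)
  F[3-4] = -514.6058 N (compression)
  Rx@0 = +2726.4600 N
  Ry@0 = +1530.0226 N
  Ry@4 = +460.2774 N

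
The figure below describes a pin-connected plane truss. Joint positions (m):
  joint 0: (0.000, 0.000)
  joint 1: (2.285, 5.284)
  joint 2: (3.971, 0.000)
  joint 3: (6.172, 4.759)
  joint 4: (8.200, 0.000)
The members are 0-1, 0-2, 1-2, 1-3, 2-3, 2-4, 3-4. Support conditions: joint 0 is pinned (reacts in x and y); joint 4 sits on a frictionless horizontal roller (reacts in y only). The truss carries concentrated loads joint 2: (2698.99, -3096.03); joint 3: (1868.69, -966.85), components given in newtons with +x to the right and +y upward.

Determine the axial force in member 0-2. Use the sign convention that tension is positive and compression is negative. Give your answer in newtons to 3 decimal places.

N=5 nodes, M=7 members, R=3 reactions → 2N=10, M+R=10
member 0 (0-1): L=5.7569, (cx,cy)=(0.3969,0.9179)
member 1 (0-2): L=3.9710, (cx,cy)=(1.0000,0.0000)
member 2 (1-2): L=5.5465, (cx,cy)=(0.3040,-0.9527)
member 3 (1-3): L=3.9223, (cx,cy)=(0.9910,-0.1339)
member 4 (2-3): L=5.2433, (cx,cy)=(0.4198,0.9076)
member 5 (2-4): L=4.2290, (cx,cy)=(1.0000,0.0000)
member 6 (3-4): L=5.1731, (cx,cy)=(0.3920,-0.9200)
solve A·x = −loads:
  F[0-1] = -818.5555 N (compression)
  F[0-2] = +4892.5770 N (tension)
  F[1-2] = +872.2888 N (tension)
  F[1-3] = -595.4110 N (compression)
  F[2-3] = +2495.5315 N (tension)
  F[2-4] = +1411.1899 N (tension)
  F[3-4] = -3599.7106 N (compression)
  Rx@0 = -4567.6800 N
  Ry@0 = +751.3155 N
  Ry@4 = +3311.5645 N

4892.577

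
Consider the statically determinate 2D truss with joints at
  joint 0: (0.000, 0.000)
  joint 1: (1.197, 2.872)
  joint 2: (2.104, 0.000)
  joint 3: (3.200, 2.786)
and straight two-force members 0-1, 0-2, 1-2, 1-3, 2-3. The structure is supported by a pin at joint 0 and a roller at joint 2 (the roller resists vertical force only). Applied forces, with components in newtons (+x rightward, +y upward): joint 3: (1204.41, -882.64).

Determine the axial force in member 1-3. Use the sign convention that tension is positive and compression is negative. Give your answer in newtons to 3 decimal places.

N=4 nodes, M=5 members, R=3 reactions → 2N=8, M+R=8
member 0 (0-1): L=3.1115, (cx,cy)=(0.3847,0.9230)
member 1 (0-2): L=2.1040, (cx,cy)=(1.0000,0.0000)
member 2 (1-2): L=3.0118, (cx,cy)=(0.3011,-0.9536)
member 3 (1-3): L=2.0048, (cx,cy)=(0.9991,-0.0429)
member 4 (2-3): L=2.9938, (cx,cy)=(0.3661,0.9306)
solve A·x = −loads:
  F[0-1] = +2225.8988 N (tension)
  F[0-2] = +348.0919 N (tension)
  F[1-2] = -2223.3166 N (compression)
  F[1-3] = +1527.2696 N (tension)
  F[2-3] = -878.0818 N (compression)
  Rx@0 = -1204.4100 N
  Ry@0 = -2054.5911 N
  Ry@2 = +2937.2311 N

1527.270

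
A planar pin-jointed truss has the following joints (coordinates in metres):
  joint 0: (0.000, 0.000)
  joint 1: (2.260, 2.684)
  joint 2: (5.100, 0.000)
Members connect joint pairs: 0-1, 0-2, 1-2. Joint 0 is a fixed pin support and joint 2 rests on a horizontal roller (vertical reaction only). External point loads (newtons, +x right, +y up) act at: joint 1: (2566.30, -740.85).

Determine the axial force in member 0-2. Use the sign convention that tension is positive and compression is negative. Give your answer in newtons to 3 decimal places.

1776.457

N=3 nodes, M=3 members, R=3 reactions → 2N=6, M+R=6
member 0 (0-1): L=3.5088, (cx,cy)=(0.6441,0.7649)
member 1 (0-2): L=5.1000, (cx,cy)=(1.0000,0.0000)
member 2 (1-2): L=3.9076, (cx,cy)=(0.7268,-0.6869)
solve A·x = −loads:
  F[0-1] = +1226.2734 N (tension)
  F[0-2] = +1776.4565 N (tension)
  F[1-2] = -2444.2635 N (compression)
  Rx@0 = -2566.3000 N
  Ry@0 = -938.0265 N
  Ry@2 = +1678.8765 N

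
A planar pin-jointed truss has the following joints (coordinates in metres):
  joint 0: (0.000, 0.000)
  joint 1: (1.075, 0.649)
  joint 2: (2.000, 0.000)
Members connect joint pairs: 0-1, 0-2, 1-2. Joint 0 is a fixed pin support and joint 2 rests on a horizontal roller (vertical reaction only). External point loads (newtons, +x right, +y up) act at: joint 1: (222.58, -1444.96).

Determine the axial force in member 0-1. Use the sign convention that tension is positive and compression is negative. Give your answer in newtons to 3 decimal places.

N=3 nodes, M=3 members, R=3 reactions → 2N=6, M+R=6
member 0 (0-1): L=1.2557, (cx,cy)=(0.8561,0.5168)
member 1 (0-2): L=2.0000, (cx,cy)=(1.0000,0.0000)
member 2 (1-2): L=1.1300, (cx,cy)=(0.8186,-0.5744)
solve A·x = −loads:
  F[0-1] = -1153.2995 N (compression)
  F[0-2] = +1209.9017 N (tension)
  F[1-2] = -1477.9993 N (compression)
  Rx@0 = -222.5800 N
  Ry@0 = +596.0668 N
  Ry@2 = +848.8932 N

-1153.300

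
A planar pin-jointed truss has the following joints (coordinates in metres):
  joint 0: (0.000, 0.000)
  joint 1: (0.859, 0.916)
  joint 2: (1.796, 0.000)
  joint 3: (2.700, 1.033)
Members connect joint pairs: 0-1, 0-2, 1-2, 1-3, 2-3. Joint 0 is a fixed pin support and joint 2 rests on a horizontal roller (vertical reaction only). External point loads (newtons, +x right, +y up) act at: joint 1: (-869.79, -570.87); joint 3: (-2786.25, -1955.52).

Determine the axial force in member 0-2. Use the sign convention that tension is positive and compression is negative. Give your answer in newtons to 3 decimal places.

-2380.941

N=4 nodes, M=5 members, R=3 reactions → 2N=8, M+R=8
member 0 (0-1): L=1.2558, (cx,cy)=(0.6840,0.7294)
member 1 (0-2): L=1.7960, (cx,cy)=(1.0000,0.0000)
member 2 (1-2): L=1.3104, (cx,cy)=(0.7151,-0.6990)
member 3 (1-3): L=1.8447, (cx,cy)=(0.9980,0.0634)
member 4 (2-3): L=1.3727, (cx,cy)=(0.6586,0.7525)
solve A·x = −loads:
  F[0-1] = -1864.0517 N (compression)
  F[0-2] = -2380.9409 N (compression)
  F[1-2] = +1024.9681 N (tension)
  F[1-3] = -1140.5340 N (compression)
  F[2-3] = -2502.4628 N (compression)
  Rx@0 = +3656.0400 N
  Ry@0 = +1359.7099 N
  Ry@2 = +1166.6801 N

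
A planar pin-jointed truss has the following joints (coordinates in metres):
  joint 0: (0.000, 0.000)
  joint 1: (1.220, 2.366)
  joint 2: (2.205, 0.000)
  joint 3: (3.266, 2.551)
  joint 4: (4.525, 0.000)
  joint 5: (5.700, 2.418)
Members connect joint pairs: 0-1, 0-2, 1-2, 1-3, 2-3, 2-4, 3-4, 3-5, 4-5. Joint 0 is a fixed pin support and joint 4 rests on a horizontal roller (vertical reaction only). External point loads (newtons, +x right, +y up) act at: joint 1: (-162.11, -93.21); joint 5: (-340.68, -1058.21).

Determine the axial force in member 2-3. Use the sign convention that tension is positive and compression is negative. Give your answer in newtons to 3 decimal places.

N=6 nodes, M=9 members, R=3 reactions → 2N=12, M+R=12
member 0 (0-1): L=2.6620, (cx,cy)=(0.4583,0.8888)
member 1 (0-2): L=2.2050, (cx,cy)=(1.0000,0.0000)
member 2 (1-2): L=2.5628, (cx,cy)=(0.3843,-0.9232)
member 3 (1-3): L=2.0543, (cx,cy)=(0.9959,0.0901)
member 4 (2-3): L=2.7628, (cx,cy)=(0.3840,0.9233)
member 5 (2-4): L=2.3200, (cx,cy)=(1.0000,0.0000)
member 6 (3-4): L=2.8448, (cx,cy)=(0.4426,-0.8967)
member 7 (3-5): L=2.4376, (cx,cy)=(0.9985,-0.0546)
member 8 (4-5): L=2.6884, (cx,cy)=(0.4371,0.8994)
solve A·x = −loads:
  F[0-1] = -67.6259 N (compression)
  F[0-2] = -471.7971 N (compression)
  F[1-2] = -22.1814 N (compression)
  F[1-3] = +140.2120 N (tension)
  F[2-3] = +22.1782 N (tension)
  F[2-4] = -488.8393 N (compression)
  F[3-4] = -47.2178 N (compression)
  F[3-5] = +169.3085 N (tension)
  F[4-5] = -1166.2650 N (compression)
  Rx@0 = +502.7900 N
  Ry@0 = +60.1058 N
  Ry@4 = +1091.3142 N

22.178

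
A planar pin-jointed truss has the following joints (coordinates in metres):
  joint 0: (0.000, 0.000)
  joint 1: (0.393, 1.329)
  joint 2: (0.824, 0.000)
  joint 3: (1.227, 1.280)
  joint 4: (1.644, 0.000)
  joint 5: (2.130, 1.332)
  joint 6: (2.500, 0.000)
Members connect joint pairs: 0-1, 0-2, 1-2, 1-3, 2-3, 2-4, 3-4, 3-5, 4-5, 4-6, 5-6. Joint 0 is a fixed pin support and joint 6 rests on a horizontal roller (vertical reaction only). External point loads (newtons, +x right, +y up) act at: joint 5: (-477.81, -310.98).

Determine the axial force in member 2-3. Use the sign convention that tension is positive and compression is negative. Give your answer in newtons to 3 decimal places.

-326.852

N=7 nodes, M=11 members, R=3 reactions → 2N=14, M+R=14
member 0 (0-1): L=1.3859, (cx,cy)=(0.2836,0.9590)
member 1 (0-2): L=0.8240, (cx,cy)=(1.0000,0.0000)
member 2 (1-2): L=1.3971, (cx,cy)=(0.3085,-0.9512)
member 3 (1-3): L=0.8354, (cx,cy)=(0.9983,-0.0587)
member 4 (2-3): L=1.3419, (cx,cy)=(0.3003,0.9538)
member 5 (2-4): L=0.8200, (cx,cy)=(1.0000,0.0000)
member 6 (3-4): L=1.3462, (cx,cy)=(0.3098,-0.9508)
member 7 (3-5): L=0.9045, (cx,cy)=(0.9983,0.0575)
member 8 (4-5): L=1.4179, (cx,cy)=(0.3428,0.9394)
member 9 (4-6): L=0.8560, (cx,cy)=(1.0000,0.0000)
member 10 (5-6): L=1.3824, (cx,cy)=(0.2676,-0.9635)
solve A·x = −loads:
  F[0-1] = -313.4699 N (compression)
  F[0-2] = -388.9186 N (compression)
  F[1-2] = +327.7500 N (tension)
  F[1-3] = -190.3257 N (compression)
  F[2-3] = -326.8522 N (compression)
  F[2-4] = -189.6546 N (compression)
  F[3-4] = +293.1994 N (tension)
  F[3-5] = -379.6041 N (compression)
  F[4-5] = -296.7553 N (compression)
  F[4-6] = +2.8827 N (tension)
  F[5-6] = -10.7707 N (compression)
  Rx@0 = +477.8100 N
  Ry@0 = +300.6022 N
  Ry@6 = +10.3778 N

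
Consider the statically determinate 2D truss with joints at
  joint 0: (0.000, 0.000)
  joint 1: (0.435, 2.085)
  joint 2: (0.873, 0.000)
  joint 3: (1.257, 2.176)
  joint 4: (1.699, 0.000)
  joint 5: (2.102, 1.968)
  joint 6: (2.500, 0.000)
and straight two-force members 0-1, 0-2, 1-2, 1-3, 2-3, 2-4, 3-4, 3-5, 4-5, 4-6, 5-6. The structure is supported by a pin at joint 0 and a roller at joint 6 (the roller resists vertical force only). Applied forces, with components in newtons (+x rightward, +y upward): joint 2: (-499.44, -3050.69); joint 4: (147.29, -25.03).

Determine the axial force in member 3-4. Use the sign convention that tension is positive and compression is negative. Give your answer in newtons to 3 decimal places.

-973.534

N=7 nodes, M=11 members, R=3 reactions → 2N=14, M+R=14
member 0 (0-1): L=2.1299, (cx,cy)=(0.2042,0.9789)
member 1 (0-2): L=0.8730, (cx,cy)=(1.0000,0.0000)
member 2 (1-2): L=2.1305, (cx,cy)=(0.2056,-0.9786)
member 3 (1-3): L=0.8270, (cx,cy)=(0.9939,0.1100)
member 4 (2-3): L=2.2096, (cx,cy)=(0.1738,0.9848)
member 5 (2-4): L=0.8260, (cx,cy)=(1.0000,0.0000)
member 6 (3-4): L=2.2204, (cx,cy)=(0.1991,-0.9800)
member 7 (3-5): L=0.8702, (cx,cy)=(0.9710,-0.2390)
member 8 (4-5): L=2.0088, (cx,cy)=(0.2006,0.9797)
member 9 (4-6): L=0.8010, (cx,cy)=(1.0000,0.0000)
member 10 (5-6): L=2.0078, (cx,cy)=(0.1982,-0.9802)
solve A·x = −loads:
  F[0-1] = -2036.3309 N (compression)
  F[0-2] = +63.7410 N (tension)
  F[1-2] = +1944.6472 N (tension)
  F[1-3] = -820.6638 N (compression)
  F[2-3] = +1165.3137 N (tension)
  F[2-4] = +760.4562 N (tension)
  F[3-4] = -973.5337 N (compression)
  F[3-5] = -431.8932 N (compression)
  F[4-5] = +999.3979 N (tension)
  F[4-6] = +218.8821 N (tension)
  F[5-6] = -1104.2224 N (compression)
  Rx@0 = +352.1500 N
  Ry@0 = +1993.4087 N
  Ry@6 = +1082.3113 N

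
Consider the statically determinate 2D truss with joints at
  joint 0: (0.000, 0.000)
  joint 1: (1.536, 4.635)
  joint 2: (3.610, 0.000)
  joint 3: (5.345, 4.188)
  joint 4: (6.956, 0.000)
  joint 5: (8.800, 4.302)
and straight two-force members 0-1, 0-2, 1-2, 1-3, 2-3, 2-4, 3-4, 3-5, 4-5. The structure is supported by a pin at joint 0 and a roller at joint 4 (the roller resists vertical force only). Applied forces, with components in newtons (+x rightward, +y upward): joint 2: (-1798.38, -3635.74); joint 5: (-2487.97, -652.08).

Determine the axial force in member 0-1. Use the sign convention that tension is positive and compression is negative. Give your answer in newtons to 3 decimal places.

-3281.296

N=6 nodes, M=9 members, R=3 reactions → 2N=12, M+R=12
member 0 (0-1): L=4.8829, (cx,cy)=(0.3146,0.9492)
member 1 (0-2): L=3.6100, (cx,cy)=(1.0000,0.0000)
member 2 (1-2): L=5.0779, (cx,cy)=(0.4084,-0.9128)
member 3 (1-3): L=3.8351, (cx,cy)=(0.9932,-0.1166)
member 4 (2-3): L=4.5332, (cx,cy)=(0.3827,0.9239)
member 5 (2-4): L=3.3460, (cx,cy)=(1.0000,0.0000)
member 6 (3-4): L=4.4872, (cx,cy)=(0.3590,-0.9333)
member 7 (3-5): L=3.4569, (cx,cy)=(0.9995,0.0330)
member 8 (4-5): L=4.6805, (cx,cy)=(0.3940,0.9191)
solve A·x = −loads:
  F[0-1] = -3281.2964 N (compression)
  F[0-2] = -3254.1578 N (compression)
  F[1-2] = +3741.5031 N (tension)
  F[1-3] = -2577.9400 N (compression)
  F[2-3] = +238.7277 N (tension)
  F[2-4] = -18.9697 N (compression)
  F[3-4] = -637.4331 N (compression)
  F[3-5] = -2241.3658 N (compression)
  F[4-5] = -629.0398 N (compression)
  Rx@0 = +4286.3500 N
  Ry@0 = +3114.7207 N
  Ry@4 = +1173.0993 N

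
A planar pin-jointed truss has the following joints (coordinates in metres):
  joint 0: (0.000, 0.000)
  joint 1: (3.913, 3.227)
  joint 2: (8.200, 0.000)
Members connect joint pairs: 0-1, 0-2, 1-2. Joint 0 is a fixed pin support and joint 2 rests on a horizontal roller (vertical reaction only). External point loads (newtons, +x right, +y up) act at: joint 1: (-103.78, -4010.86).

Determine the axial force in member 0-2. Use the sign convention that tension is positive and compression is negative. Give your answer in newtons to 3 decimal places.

N=3 nodes, M=3 members, R=3 reactions → 2N=6, M+R=6
member 0 (0-1): L=5.0720, (cx,cy)=(0.7715,0.6362)
member 1 (0-2): L=8.2000, (cx,cy)=(1.0000,0.0000)
member 2 (1-2): L=5.3658, (cx,cy)=(0.7989,-0.6014)
solve A·x = −loads:
  F[0-1] = -3359.9600 N (compression)
  F[0-2] = +2488.4017 N (tension)
  F[1-2] = -3114.5991 N (compression)
  Rx@0 = +103.7800 N
  Ry@0 = +2137.7384 N
  Ry@2 = +1873.1216 N

2488.402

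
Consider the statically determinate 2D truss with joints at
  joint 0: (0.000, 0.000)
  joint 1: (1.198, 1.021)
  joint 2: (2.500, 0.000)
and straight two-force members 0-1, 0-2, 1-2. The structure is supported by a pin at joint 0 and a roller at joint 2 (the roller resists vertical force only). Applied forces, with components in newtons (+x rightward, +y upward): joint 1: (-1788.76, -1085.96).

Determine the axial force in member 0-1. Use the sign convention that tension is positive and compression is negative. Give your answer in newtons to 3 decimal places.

-1998.166

N=3 nodes, M=3 members, R=3 reactions → 2N=6, M+R=6
member 0 (0-1): L=1.5741, (cx,cy)=(0.7611,0.6486)
member 1 (0-2): L=2.5000, (cx,cy)=(1.0000,0.0000)
member 2 (1-2): L=1.6546, (cx,cy)=(0.7869,-0.6171)
solve A·x = −loads:
  F[0-1] = -1998.1656 N (compression)
  F[0-2] = -267.9717 N (compression)
  F[1-2] = +340.5387 N (tension)
  Rx@0 = +1788.7600 N
  Ry@0 = +1296.0976 N
  Ry@2 = -210.1376 N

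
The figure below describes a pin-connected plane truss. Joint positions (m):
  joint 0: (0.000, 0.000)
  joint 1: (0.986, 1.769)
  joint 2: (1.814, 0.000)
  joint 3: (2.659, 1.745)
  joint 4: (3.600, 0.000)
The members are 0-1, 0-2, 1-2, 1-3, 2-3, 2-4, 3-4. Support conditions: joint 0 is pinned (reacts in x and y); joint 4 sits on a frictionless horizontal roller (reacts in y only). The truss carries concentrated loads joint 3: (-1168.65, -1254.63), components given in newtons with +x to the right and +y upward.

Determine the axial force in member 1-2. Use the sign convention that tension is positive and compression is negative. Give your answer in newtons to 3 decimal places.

1002.169

N=5 nodes, M=7 members, R=3 reactions → 2N=10, M+R=10
member 0 (0-1): L=2.0252, (cx,cy)=(0.4869,0.8735)
member 1 (0-2): L=1.8140, (cx,cy)=(1.0000,0.0000)
member 2 (1-2): L=1.9532, (cx,cy)=(0.4239,-0.9057)
member 3 (1-3): L=1.6732, (cx,cy)=(0.9999,-0.0143)
member 4 (2-3): L=1.9388, (cx,cy)=(0.4358,0.9000)
member 5 (2-4): L=1.7860, (cx,cy)=(1.0000,0.0000)
member 6 (3-4): L=1.9826, (cx,cy)=(0.4746,-0.8802)
solve A·x = −loads:
  F[0-1] = -1023.9684 N (compression)
  F[0-2] = -670.1225 N (compression)
  F[1-2] = +1002.1691 N (tension)
  F[1-3] = -923.4643 N (compression)
  F[2-3] = -1008.4824 N (compression)
  F[2-4] = +194.2467 N (tension)
  F[3-4] = -409.2496 N (compression)
  Rx@0 = +1168.6500 N
  Ry@0 = +894.4170 N
  Ry@4 = +360.2130 N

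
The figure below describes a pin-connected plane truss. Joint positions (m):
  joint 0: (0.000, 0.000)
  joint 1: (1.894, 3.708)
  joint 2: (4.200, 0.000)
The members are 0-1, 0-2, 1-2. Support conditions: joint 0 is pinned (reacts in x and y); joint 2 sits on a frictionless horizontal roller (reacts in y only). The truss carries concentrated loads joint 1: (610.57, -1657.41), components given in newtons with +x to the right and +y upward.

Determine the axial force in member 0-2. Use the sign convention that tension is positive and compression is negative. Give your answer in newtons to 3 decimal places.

800.047

N=3 nodes, M=3 members, R=3 reactions → 2N=6, M+R=6
member 0 (0-1): L=4.1637, (cx,cy)=(0.4549,0.8906)
member 1 (0-2): L=4.2000, (cx,cy)=(1.0000,0.0000)
member 2 (1-2): L=4.3666, (cx,cy)=(0.5281,-0.8492)
solve A·x = −loads:
  F[0-1] = -416.5407 N (compression)
  F[0-2] = +800.0471 N (tension)
  F[1-2] = -1514.9430 N (compression)
  Rx@0 = -610.5700 N
  Ry@0 = +370.9509 N
  Ry@2 = +1286.4591 N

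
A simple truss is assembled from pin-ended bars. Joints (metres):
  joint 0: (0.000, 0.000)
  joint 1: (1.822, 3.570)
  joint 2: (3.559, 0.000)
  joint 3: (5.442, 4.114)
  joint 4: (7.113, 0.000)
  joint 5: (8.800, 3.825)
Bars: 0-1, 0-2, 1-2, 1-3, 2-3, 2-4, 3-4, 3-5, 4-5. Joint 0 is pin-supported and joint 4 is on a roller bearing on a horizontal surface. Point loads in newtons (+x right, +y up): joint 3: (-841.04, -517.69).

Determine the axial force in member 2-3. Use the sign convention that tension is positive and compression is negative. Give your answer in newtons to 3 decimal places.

-575.364

N=6 nodes, M=9 members, R=3 reactions → 2N=12, M+R=12
member 0 (0-1): L=4.0081, (cx,cy)=(0.4546,0.8907)
member 1 (0-2): L=3.5590, (cx,cy)=(1.0000,0.0000)
member 2 (1-2): L=3.9701, (cx,cy)=(0.4375,-0.8992)
member 3 (1-3): L=3.6606, (cx,cy)=(0.9889,0.1486)
member 4 (2-3): L=4.5245, (cx,cy)=(0.4162,0.9093)
member 5 (2-4): L=3.5540, (cx,cy)=(1.0000,0.0000)
member 6 (3-4): L=4.4404, (cx,cy)=(0.3763,-0.9265)
member 7 (3-5): L=3.3704, (cx,cy)=(0.9963,-0.0857)
member 8 (4-5): L=4.1805, (cx,cy)=(0.4035,0.9150)
solve A·x = −loads:
  F[0-1] = -682.6683 N (compression)
  F[0-2] = -530.7103 N (compression)
  F[1-2] = +581.8073 N (tension)
  F[1-3] = -571.2220 N (compression)
  F[2-3] = -575.3640 N (compression)
  F[2-4] = -36.7041 N (compression)
  F[3-4] = +97.5352 N (tension)
  F[3-5] = -0.0000 N (compression)
  F[4-5] = +0.0000 N (tension)
  Rx@0 = +841.0400 N
  Ry@0 = +608.0555 N
  Ry@4 = -90.3655 N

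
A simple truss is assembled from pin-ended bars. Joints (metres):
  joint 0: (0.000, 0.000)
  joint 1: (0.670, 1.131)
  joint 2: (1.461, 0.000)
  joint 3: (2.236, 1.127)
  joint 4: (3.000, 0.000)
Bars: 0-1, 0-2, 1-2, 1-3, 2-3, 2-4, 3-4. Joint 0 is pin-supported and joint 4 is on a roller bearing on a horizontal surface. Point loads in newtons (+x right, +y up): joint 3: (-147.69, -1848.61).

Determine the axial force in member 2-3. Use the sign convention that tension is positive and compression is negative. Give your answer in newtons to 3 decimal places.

N=5 nodes, M=7 members, R=3 reactions → 2N=10, M+R=10
member 0 (0-1): L=1.3146, (cx,cy)=(0.5097,0.8604)
member 1 (0-2): L=1.4610, (cx,cy)=(1.0000,0.0000)
member 2 (1-2): L=1.3802, (cx,cy)=(0.5731,-0.8195)
member 3 (1-3): L=1.5660, (cx,cy)=(1.0000,-0.0026)
member 4 (2-3): L=1.3678, (cx,cy)=(0.5666,0.8240)
member 5 (2-4): L=1.5390, (cx,cy)=(1.0000,0.0000)
member 6 (3-4): L=1.3616, (cx,cy)=(0.5611,-0.8277)
solve A·x = −loads:
  F[0-1] = -611.6720 N (compression)
  F[0-2] = +164.0653 N (tension)
  F[1-2] = +644.3201 N (tension)
  F[1-3] = -681.0315 N (compression)
  F[2-3] = -640.7952 N (compression)
  F[2-4] = +896.4279 N (tension)
  F[3-4] = -1597.5570 N (compression)
  Rx@0 = +147.6900 N
  Ry@0 = +526.2616 N
  Ry@4 = +1322.3484 N

-640.795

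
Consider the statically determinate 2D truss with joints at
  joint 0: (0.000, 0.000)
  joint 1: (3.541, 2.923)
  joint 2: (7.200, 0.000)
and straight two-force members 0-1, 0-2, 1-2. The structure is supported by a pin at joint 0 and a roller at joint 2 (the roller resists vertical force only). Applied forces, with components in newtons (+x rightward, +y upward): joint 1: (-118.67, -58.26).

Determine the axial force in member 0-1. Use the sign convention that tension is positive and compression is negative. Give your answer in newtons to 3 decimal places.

N=3 nodes, M=3 members, R=3 reactions → 2N=6, M+R=6
member 0 (0-1): L=4.5916, (cx,cy)=(0.7712,0.6366)
member 1 (0-2): L=7.2000, (cx,cy)=(1.0000,0.0000)
member 2 (1-2): L=4.6832, (cx,cy)=(0.7813,-0.6241)
solve A·x = −loads:
  F[0-1] = -122.1868 N (compression)
  F[0-2] = -24.4402 N (compression)
  F[1-2] = +31.2813 N (tension)
  Rx@0 = +118.6700 N
  Ry@0 = +77.7841 N
  Ry@2 = -19.5241 N

-122.187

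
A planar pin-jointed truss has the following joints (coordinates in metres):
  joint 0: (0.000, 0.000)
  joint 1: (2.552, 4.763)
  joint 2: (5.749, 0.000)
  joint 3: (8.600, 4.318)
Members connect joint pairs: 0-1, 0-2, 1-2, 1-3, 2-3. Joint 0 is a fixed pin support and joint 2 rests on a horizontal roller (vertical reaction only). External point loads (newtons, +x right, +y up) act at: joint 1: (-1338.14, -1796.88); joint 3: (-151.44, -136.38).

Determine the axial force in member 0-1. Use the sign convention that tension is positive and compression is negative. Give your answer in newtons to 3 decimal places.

N=4 nodes, M=5 members, R=3 reactions → 2N=8, M+R=8
member 0 (0-1): L=5.4036, (cx,cy)=(0.4723,0.8814)
member 1 (0-2): L=5.7490, (cx,cy)=(1.0000,0.0000)
member 2 (1-2): L=5.7365, (cx,cy)=(0.5573,-0.8303)
member 3 (1-3): L=6.0643, (cx,cy)=(0.9973,-0.0734)
member 4 (2-3): L=5.1743, (cx,cy)=(0.5510,0.8345)
solve A·x = −loads:
  F[0-1] = -2443.6894 N (compression)
  F[0-2] = -335.4795 N (compression)
  F[1-2] = +435.2836 N (tension)
  F[1-3] = -58.7077 N (compression)
  F[2-3] = -168.5875 N (compression)
  Rx@0 = +1489.5800 N
  Ry@0 = +2153.9893 N
  Ry@2 = -220.7293 N

-2443.689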